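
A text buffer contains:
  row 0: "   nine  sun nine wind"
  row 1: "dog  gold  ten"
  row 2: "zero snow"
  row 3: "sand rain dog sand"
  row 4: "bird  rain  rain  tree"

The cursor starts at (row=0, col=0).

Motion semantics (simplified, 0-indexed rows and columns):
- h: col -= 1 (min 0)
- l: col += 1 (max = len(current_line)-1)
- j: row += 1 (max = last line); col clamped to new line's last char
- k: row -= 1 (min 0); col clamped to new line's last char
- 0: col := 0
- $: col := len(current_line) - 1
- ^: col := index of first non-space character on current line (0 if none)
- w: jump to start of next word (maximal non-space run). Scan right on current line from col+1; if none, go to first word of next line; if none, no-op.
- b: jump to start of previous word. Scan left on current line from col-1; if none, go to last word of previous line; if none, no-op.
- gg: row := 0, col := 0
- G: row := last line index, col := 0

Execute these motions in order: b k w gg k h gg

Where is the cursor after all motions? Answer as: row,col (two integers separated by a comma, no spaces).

After 1 (b): row=0 col=0 char='_'
After 2 (k): row=0 col=0 char='_'
After 3 (w): row=0 col=3 char='n'
After 4 (gg): row=0 col=0 char='_'
After 5 (k): row=0 col=0 char='_'
After 6 (h): row=0 col=0 char='_'
After 7 (gg): row=0 col=0 char='_'

Answer: 0,0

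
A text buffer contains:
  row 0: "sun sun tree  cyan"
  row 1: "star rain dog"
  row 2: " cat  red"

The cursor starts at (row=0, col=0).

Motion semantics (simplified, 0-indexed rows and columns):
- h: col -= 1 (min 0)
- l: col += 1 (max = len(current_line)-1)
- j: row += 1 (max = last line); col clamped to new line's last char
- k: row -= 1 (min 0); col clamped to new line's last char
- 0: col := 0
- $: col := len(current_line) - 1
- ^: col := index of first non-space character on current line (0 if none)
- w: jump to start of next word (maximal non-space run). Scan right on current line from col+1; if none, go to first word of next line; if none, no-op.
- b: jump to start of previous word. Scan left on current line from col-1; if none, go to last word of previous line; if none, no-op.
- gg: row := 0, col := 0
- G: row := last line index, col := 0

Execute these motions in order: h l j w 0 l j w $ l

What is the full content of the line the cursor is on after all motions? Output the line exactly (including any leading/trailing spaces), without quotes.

After 1 (h): row=0 col=0 char='s'
After 2 (l): row=0 col=1 char='u'
After 3 (j): row=1 col=1 char='t'
After 4 (w): row=1 col=5 char='r'
After 5 (0): row=1 col=0 char='s'
After 6 (l): row=1 col=1 char='t'
After 7 (j): row=2 col=1 char='c'
After 8 (w): row=2 col=6 char='r'
After 9 ($): row=2 col=8 char='d'
After 10 (l): row=2 col=8 char='d'

Answer:  cat  red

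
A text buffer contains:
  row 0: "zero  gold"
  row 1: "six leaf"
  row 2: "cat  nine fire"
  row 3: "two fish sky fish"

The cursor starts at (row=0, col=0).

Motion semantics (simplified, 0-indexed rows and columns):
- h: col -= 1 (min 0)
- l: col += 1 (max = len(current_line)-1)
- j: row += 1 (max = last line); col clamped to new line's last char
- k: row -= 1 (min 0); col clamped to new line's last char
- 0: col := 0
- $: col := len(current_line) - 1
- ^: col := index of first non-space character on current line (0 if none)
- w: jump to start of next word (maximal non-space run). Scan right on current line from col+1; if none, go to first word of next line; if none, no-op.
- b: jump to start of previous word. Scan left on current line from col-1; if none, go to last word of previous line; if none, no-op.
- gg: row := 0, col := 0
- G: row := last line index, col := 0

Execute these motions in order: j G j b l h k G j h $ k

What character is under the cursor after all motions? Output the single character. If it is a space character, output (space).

Answer: e

Derivation:
After 1 (j): row=1 col=0 char='s'
After 2 (G): row=3 col=0 char='t'
After 3 (j): row=3 col=0 char='t'
After 4 (b): row=2 col=10 char='f'
After 5 (l): row=2 col=11 char='i'
After 6 (h): row=2 col=10 char='f'
After 7 (k): row=1 col=7 char='f'
After 8 (G): row=3 col=0 char='t'
After 9 (j): row=3 col=0 char='t'
After 10 (h): row=3 col=0 char='t'
After 11 ($): row=3 col=16 char='h'
After 12 (k): row=2 col=13 char='e'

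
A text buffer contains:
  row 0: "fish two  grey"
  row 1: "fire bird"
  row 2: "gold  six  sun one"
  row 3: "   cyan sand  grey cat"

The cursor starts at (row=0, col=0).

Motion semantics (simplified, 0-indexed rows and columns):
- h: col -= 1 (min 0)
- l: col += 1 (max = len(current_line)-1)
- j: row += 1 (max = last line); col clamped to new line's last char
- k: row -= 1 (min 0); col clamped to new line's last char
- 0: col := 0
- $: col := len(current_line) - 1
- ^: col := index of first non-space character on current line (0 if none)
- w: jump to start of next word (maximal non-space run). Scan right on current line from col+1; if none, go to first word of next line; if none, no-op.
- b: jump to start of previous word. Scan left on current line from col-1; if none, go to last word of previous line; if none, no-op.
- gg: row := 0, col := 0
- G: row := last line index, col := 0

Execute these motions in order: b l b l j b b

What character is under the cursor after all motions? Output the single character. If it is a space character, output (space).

After 1 (b): row=0 col=0 char='f'
After 2 (l): row=0 col=1 char='i'
After 3 (b): row=0 col=0 char='f'
After 4 (l): row=0 col=1 char='i'
After 5 (j): row=1 col=1 char='i'
After 6 (b): row=1 col=0 char='f'
After 7 (b): row=0 col=10 char='g'

Answer: g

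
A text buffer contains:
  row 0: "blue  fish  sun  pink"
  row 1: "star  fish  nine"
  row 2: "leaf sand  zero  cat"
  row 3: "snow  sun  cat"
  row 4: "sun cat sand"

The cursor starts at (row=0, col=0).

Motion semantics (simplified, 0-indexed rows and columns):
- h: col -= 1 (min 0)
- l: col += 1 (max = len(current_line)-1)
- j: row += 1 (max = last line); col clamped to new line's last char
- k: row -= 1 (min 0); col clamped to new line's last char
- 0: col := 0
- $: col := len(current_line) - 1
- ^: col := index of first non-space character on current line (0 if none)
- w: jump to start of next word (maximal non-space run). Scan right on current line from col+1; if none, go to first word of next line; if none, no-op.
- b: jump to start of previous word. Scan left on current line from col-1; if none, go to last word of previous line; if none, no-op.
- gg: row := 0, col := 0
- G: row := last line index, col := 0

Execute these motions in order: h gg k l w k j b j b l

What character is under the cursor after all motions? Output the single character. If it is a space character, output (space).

After 1 (h): row=0 col=0 char='b'
After 2 (gg): row=0 col=0 char='b'
After 3 (k): row=0 col=0 char='b'
After 4 (l): row=0 col=1 char='l'
After 5 (w): row=0 col=6 char='f'
After 6 (k): row=0 col=6 char='f'
After 7 (j): row=1 col=6 char='f'
After 8 (b): row=1 col=0 char='s'
After 9 (j): row=2 col=0 char='l'
After 10 (b): row=1 col=12 char='n'
After 11 (l): row=1 col=13 char='i'

Answer: i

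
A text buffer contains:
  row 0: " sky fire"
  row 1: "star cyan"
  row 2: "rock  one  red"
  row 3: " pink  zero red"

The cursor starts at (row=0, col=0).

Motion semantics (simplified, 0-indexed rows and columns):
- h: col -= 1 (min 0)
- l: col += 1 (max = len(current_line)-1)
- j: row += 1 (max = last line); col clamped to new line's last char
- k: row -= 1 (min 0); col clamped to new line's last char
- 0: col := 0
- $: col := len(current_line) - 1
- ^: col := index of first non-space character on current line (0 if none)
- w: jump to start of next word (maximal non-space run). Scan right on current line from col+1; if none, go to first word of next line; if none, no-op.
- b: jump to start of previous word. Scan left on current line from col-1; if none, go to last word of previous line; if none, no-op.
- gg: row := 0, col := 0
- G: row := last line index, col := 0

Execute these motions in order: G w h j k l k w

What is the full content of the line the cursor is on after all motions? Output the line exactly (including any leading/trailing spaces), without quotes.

Answer: star cyan

Derivation:
After 1 (G): row=3 col=0 char='_'
After 2 (w): row=3 col=1 char='p'
After 3 (h): row=3 col=0 char='_'
After 4 (j): row=3 col=0 char='_'
After 5 (k): row=2 col=0 char='r'
After 6 (l): row=2 col=1 char='o'
After 7 (k): row=1 col=1 char='t'
After 8 (w): row=1 col=5 char='c'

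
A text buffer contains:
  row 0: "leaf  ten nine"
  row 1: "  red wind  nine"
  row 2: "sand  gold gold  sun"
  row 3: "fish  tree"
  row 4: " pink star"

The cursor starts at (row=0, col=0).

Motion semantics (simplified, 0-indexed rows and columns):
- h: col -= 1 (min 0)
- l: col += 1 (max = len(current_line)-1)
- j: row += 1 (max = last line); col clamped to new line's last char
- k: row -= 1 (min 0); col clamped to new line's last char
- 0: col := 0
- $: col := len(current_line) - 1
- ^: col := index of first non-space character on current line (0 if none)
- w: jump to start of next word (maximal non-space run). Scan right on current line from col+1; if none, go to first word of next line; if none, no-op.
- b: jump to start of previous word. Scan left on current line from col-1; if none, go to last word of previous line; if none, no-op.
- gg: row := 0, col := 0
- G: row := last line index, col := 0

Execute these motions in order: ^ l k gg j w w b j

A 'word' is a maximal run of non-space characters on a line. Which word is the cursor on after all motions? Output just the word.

Answer: sand

Derivation:
After 1 (^): row=0 col=0 char='l'
After 2 (l): row=0 col=1 char='e'
After 3 (k): row=0 col=1 char='e'
After 4 (gg): row=0 col=0 char='l'
After 5 (j): row=1 col=0 char='_'
After 6 (w): row=1 col=2 char='r'
After 7 (w): row=1 col=6 char='w'
After 8 (b): row=1 col=2 char='r'
After 9 (j): row=2 col=2 char='n'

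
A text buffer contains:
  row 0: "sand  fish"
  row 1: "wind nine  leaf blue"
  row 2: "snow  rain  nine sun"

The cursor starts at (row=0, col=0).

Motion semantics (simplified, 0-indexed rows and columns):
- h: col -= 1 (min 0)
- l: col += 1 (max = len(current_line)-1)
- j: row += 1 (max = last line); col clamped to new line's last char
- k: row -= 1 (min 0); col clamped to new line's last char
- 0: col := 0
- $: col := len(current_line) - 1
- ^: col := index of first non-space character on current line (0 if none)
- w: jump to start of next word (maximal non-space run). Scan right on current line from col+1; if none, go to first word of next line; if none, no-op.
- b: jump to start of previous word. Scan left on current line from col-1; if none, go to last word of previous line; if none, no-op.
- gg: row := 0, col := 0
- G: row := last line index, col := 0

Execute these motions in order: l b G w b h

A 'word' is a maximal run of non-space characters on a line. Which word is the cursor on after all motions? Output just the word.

Answer: snow

Derivation:
After 1 (l): row=0 col=1 char='a'
After 2 (b): row=0 col=0 char='s'
After 3 (G): row=2 col=0 char='s'
After 4 (w): row=2 col=6 char='r'
After 5 (b): row=2 col=0 char='s'
After 6 (h): row=2 col=0 char='s'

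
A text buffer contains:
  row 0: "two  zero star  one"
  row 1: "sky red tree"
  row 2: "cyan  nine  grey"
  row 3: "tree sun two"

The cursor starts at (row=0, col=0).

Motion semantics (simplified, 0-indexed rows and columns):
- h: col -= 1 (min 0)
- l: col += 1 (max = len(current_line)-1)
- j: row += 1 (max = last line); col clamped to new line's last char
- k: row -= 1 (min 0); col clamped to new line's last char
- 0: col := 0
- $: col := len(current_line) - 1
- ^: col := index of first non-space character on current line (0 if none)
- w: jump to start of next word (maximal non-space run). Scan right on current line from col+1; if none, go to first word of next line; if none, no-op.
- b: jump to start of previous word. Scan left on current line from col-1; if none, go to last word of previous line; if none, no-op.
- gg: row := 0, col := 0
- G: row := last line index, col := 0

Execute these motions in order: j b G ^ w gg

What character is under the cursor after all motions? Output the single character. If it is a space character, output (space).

Answer: t

Derivation:
After 1 (j): row=1 col=0 char='s'
After 2 (b): row=0 col=16 char='o'
After 3 (G): row=3 col=0 char='t'
After 4 (^): row=3 col=0 char='t'
After 5 (w): row=3 col=5 char='s'
After 6 (gg): row=0 col=0 char='t'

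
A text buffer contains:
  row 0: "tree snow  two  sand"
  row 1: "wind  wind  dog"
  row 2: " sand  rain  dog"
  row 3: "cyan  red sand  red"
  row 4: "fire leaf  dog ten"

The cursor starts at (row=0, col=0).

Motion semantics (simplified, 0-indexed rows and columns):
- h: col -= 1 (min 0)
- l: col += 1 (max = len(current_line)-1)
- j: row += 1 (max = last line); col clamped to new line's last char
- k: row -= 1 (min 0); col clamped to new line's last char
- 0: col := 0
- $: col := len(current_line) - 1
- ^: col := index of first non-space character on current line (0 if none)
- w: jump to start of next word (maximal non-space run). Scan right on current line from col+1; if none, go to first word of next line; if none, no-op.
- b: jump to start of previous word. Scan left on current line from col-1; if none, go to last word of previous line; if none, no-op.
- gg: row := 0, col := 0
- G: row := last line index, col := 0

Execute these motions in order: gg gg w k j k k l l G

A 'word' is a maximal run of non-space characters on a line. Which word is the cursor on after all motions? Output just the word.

After 1 (gg): row=0 col=0 char='t'
After 2 (gg): row=0 col=0 char='t'
After 3 (w): row=0 col=5 char='s'
After 4 (k): row=0 col=5 char='s'
After 5 (j): row=1 col=5 char='_'
After 6 (k): row=0 col=5 char='s'
After 7 (k): row=0 col=5 char='s'
After 8 (l): row=0 col=6 char='n'
After 9 (l): row=0 col=7 char='o'
After 10 (G): row=4 col=0 char='f'

Answer: fire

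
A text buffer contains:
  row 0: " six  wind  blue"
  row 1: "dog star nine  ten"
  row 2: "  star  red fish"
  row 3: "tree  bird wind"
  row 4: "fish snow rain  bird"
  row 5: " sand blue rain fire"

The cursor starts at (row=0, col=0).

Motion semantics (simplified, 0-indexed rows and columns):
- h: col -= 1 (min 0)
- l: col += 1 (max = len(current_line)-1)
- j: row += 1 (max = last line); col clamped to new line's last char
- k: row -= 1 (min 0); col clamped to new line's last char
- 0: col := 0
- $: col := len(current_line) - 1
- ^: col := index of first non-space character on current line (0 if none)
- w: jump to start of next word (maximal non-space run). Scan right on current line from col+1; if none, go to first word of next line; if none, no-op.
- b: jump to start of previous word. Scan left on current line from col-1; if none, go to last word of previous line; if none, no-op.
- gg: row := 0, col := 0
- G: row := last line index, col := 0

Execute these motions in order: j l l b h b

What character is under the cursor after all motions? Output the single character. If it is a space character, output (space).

After 1 (j): row=1 col=0 char='d'
After 2 (l): row=1 col=1 char='o'
After 3 (l): row=1 col=2 char='g'
After 4 (b): row=1 col=0 char='d'
After 5 (h): row=1 col=0 char='d'
After 6 (b): row=0 col=12 char='b'

Answer: b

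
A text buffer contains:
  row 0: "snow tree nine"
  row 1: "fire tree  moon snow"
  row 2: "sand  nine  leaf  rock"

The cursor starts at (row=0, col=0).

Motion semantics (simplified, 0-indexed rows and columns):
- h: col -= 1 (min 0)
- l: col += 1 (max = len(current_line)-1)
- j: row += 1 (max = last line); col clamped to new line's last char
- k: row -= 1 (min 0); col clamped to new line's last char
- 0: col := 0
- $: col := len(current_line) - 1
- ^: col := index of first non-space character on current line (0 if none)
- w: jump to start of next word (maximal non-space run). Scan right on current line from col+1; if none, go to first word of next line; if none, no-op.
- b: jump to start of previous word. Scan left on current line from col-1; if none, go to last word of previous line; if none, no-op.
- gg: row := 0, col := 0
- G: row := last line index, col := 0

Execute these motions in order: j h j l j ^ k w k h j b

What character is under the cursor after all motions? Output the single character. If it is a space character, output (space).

Answer: f

Derivation:
After 1 (j): row=1 col=0 char='f'
After 2 (h): row=1 col=0 char='f'
After 3 (j): row=2 col=0 char='s'
After 4 (l): row=2 col=1 char='a'
After 5 (j): row=2 col=1 char='a'
After 6 (^): row=2 col=0 char='s'
After 7 (k): row=1 col=0 char='f'
After 8 (w): row=1 col=5 char='t'
After 9 (k): row=0 col=5 char='t'
After 10 (h): row=0 col=4 char='_'
After 11 (j): row=1 col=4 char='_'
After 12 (b): row=1 col=0 char='f'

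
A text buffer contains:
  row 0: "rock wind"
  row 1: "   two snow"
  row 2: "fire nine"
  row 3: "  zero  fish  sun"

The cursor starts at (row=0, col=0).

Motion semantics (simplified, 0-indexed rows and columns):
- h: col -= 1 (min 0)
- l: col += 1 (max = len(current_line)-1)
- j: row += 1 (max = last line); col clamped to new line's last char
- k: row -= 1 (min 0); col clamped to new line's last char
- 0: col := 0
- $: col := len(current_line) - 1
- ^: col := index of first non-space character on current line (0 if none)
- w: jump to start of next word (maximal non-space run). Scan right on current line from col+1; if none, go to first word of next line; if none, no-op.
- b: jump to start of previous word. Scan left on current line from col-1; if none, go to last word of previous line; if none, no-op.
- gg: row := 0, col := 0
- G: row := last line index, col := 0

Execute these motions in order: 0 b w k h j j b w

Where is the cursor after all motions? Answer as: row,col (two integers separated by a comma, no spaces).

Answer: 2,5

Derivation:
After 1 (0): row=0 col=0 char='r'
After 2 (b): row=0 col=0 char='r'
After 3 (w): row=0 col=5 char='w'
After 4 (k): row=0 col=5 char='w'
After 5 (h): row=0 col=4 char='_'
After 6 (j): row=1 col=4 char='w'
After 7 (j): row=2 col=4 char='_'
After 8 (b): row=2 col=0 char='f'
After 9 (w): row=2 col=5 char='n'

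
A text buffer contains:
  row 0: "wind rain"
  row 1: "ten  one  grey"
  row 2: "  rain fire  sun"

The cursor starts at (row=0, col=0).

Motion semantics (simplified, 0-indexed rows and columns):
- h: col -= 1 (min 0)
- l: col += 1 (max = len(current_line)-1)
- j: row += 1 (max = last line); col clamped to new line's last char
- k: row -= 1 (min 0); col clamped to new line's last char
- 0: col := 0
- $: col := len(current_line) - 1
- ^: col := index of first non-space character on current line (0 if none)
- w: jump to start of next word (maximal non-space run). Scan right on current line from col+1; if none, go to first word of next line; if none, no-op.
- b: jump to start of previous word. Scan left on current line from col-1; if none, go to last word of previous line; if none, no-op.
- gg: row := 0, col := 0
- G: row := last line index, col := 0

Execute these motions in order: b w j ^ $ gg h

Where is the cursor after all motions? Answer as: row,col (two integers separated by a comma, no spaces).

After 1 (b): row=0 col=0 char='w'
After 2 (w): row=0 col=5 char='r'
After 3 (j): row=1 col=5 char='o'
After 4 (^): row=1 col=0 char='t'
After 5 ($): row=1 col=13 char='y'
After 6 (gg): row=0 col=0 char='w'
After 7 (h): row=0 col=0 char='w'

Answer: 0,0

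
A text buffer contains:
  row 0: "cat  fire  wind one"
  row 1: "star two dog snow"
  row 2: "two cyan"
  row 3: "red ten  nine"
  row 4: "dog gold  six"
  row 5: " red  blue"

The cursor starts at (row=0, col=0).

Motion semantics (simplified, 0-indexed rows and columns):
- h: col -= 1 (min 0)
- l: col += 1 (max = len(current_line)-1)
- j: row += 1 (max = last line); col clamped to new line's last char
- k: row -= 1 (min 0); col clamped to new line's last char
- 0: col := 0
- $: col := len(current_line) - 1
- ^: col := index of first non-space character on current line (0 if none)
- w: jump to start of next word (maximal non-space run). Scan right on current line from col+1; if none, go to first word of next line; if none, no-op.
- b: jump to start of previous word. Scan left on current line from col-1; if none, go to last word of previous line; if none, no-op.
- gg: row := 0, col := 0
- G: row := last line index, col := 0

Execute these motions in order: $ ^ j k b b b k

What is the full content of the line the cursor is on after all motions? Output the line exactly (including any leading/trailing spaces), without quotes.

Answer: cat  fire  wind one

Derivation:
After 1 ($): row=0 col=18 char='e'
After 2 (^): row=0 col=0 char='c'
After 3 (j): row=1 col=0 char='s'
After 4 (k): row=0 col=0 char='c'
After 5 (b): row=0 col=0 char='c'
After 6 (b): row=0 col=0 char='c'
After 7 (b): row=0 col=0 char='c'
After 8 (k): row=0 col=0 char='c'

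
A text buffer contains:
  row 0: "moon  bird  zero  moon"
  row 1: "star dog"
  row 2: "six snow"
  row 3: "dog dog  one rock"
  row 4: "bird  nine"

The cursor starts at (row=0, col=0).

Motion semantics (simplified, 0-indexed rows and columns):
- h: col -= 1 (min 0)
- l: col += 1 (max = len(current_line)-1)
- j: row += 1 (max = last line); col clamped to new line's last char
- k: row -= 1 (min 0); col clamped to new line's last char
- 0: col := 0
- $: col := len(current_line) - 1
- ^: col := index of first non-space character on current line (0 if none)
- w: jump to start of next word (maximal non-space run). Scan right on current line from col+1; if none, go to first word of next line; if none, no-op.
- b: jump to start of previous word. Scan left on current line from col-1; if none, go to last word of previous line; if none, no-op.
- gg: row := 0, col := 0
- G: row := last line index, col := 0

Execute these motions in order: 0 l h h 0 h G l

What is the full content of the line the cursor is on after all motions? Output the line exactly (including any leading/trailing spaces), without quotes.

After 1 (0): row=0 col=0 char='m'
After 2 (l): row=0 col=1 char='o'
After 3 (h): row=0 col=0 char='m'
After 4 (h): row=0 col=0 char='m'
After 5 (0): row=0 col=0 char='m'
After 6 (h): row=0 col=0 char='m'
After 7 (G): row=4 col=0 char='b'
After 8 (l): row=4 col=1 char='i'

Answer: bird  nine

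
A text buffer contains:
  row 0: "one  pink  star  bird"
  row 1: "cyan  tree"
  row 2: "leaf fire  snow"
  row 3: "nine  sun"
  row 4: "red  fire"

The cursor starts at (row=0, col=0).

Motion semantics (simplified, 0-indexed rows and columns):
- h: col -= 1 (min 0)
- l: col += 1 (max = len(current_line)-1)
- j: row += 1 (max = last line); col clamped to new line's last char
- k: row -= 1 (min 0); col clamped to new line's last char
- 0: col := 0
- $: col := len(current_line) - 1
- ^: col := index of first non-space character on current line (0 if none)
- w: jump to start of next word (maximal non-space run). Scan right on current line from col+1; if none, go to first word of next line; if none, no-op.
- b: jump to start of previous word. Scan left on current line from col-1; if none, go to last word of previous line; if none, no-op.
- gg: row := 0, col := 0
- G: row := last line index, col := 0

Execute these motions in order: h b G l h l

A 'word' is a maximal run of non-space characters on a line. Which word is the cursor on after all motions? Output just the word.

After 1 (h): row=0 col=0 char='o'
After 2 (b): row=0 col=0 char='o'
After 3 (G): row=4 col=0 char='r'
After 4 (l): row=4 col=1 char='e'
After 5 (h): row=4 col=0 char='r'
After 6 (l): row=4 col=1 char='e'

Answer: red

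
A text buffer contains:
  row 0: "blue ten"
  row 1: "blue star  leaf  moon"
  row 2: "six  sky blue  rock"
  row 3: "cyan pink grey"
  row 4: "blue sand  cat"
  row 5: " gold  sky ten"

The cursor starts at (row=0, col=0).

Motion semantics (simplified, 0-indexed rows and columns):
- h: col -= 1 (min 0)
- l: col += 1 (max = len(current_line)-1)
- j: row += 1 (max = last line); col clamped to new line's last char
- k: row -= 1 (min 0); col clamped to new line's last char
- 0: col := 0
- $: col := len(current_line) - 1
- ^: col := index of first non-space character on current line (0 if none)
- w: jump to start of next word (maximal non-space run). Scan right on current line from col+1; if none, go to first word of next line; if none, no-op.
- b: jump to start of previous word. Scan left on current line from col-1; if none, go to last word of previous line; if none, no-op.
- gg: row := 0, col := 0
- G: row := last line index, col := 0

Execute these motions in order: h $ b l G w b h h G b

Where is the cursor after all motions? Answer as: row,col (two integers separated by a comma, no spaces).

Answer: 4,11

Derivation:
After 1 (h): row=0 col=0 char='b'
After 2 ($): row=0 col=7 char='n'
After 3 (b): row=0 col=5 char='t'
After 4 (l): row=0 col=6 char='e'
After 5 (G): row=5 col=0 char='_'
After 6 (w): row=5 col=1 char='g'
After 7 (b): row=4 col=11 char='c'
After 8 (h): row=4 col=10 char='_'
After 9 (h): row=4 col=9 char='_'
After 10 (G): row=5 col=0 char='_'
After 11 (b): row=4 col=11 char='c'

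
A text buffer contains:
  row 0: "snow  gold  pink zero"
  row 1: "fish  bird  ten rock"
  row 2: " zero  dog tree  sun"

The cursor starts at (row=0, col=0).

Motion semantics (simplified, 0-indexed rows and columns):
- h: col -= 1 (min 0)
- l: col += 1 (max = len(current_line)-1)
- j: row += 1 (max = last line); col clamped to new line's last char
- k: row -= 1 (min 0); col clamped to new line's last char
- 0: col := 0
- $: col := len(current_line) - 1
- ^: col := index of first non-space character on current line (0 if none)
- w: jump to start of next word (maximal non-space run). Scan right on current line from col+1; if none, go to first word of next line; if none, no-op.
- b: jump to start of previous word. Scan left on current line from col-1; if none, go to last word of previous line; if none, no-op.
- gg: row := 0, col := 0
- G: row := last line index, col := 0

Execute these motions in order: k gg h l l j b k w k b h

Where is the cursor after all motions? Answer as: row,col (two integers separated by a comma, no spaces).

After 1 (k): row=0 col=0 char='s'
After 2 (gg): row=0 col=0 char='s'
After 3 (h): row=0 col=0 char='s'
After 4 (l): row=0 col=1 char='n'
After 5 (l): row=0 col=2 char='o'
After 6 (j): row=1 col=2 char='s'
After 7 (b): row=1 col=0 char='f'
After 8 (k): row=0 col=0 char='s'
After 9 (w): row=0 col=6 char='g'
After 10 (k): row=0 col=6 char='g'
After 11 (b): row=0 col=0 char='s'
After 12 (h): row=0 col=0 char='s'

Answer: 0,0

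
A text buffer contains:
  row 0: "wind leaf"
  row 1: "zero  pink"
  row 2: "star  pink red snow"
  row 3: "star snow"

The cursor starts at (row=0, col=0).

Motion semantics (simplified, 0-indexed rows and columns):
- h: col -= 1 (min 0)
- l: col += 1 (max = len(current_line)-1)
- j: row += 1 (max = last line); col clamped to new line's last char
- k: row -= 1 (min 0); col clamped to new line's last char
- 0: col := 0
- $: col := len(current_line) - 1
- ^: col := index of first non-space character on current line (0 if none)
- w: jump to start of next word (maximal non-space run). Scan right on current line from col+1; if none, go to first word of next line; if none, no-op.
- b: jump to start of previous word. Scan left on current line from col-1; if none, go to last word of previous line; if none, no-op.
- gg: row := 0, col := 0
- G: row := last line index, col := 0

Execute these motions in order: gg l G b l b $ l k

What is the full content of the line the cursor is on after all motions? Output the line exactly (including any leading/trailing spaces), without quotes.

Answer: zero  pink

Derivation:
After 1 (gg): row=0 col=0 char='w'
After 2 (l): row=0 col=1 char='i'
After 3 (G): row=3 col=0 char='s'
After 4 (b): row=2 col=15 char='s'
After 5 (l): row=2 col=16 char='n'
After 6 (b): row=2 col=15 char='s'
After 7 ($): row=2 col=18 char='w'
After 8 (l): row=2 col=18 char='w'
After 9 (k): row=1 col=9 char='k'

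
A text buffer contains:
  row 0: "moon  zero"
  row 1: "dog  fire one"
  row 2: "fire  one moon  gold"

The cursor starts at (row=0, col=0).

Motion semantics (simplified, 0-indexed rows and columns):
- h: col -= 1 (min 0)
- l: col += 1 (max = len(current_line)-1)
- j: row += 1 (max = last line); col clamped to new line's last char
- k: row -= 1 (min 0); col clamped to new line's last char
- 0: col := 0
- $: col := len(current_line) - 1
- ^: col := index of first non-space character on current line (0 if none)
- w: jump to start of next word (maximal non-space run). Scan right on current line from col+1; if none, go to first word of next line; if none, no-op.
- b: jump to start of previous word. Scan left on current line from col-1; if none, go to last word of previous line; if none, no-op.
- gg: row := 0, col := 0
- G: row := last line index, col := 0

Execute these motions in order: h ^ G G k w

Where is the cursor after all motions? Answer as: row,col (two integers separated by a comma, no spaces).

After 1 (h): row=0 col=0 char='m'
After 2 (^): row=0 col=0 char='m'
After 3 (G): row=2 col=0 char='f'
After 4 (G): row=2 col=0 char='f'
After 5 (k): row=1 col=0 char='d'
After 6 (w): row=1 col=5 char='f'

Answer: 1,5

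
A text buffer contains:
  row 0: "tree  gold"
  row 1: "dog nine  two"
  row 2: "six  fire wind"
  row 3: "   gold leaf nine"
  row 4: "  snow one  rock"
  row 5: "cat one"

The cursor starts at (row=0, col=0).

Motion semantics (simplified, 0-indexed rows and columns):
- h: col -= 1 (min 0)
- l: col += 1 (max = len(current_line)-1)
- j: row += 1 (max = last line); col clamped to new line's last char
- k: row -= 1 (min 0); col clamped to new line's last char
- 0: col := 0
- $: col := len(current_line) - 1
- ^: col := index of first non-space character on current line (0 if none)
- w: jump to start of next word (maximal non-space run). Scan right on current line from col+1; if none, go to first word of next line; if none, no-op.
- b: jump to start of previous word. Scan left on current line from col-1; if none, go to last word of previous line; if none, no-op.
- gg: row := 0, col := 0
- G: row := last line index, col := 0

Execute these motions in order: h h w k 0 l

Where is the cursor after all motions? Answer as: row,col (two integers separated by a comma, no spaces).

Answer: 0,1

Derivation:
After 1 (h): row=0 col=0 char='t'
After 2 (h): row=0 col=0 char='t'
After 3 (w): row=0 col=6 char='g'
After 4 (k): row=0 col=6 char='g'
After 5 (0): row=0 col=0 char='t'
After 6 (l): row=0 col=1 char='r'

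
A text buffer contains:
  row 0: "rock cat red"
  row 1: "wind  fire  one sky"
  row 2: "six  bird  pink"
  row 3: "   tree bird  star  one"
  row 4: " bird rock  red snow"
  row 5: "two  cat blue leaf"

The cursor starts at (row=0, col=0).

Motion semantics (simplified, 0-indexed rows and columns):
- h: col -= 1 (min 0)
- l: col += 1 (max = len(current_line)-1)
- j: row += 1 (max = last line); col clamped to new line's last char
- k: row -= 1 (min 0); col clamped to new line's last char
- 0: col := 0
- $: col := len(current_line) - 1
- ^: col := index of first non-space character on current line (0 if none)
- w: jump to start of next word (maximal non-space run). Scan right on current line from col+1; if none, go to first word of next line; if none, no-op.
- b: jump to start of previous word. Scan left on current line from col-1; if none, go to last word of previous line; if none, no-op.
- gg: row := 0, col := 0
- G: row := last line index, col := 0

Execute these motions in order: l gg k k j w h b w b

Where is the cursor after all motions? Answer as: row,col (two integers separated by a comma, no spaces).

Answer: 1,0

Derivation:
After 1 (l): row=0 col=1 char='o'
After 2 (gg): row=0 col=0 char='r'
After 3 (k): row=0 col=0 char='r'
After 4 (k): row=0 col=0 char='r'
After 5 (j): row=1 col=0 char='w'
After 6 (w): row=1 col=6 char='f'
After 7 (h): row=1 col=5 char='_'
After 8 (b): row=1 col=0 char='w'
After 9 (w): row=1 col=6 char='f'
After 10 (b): row=1 col=0 char='w'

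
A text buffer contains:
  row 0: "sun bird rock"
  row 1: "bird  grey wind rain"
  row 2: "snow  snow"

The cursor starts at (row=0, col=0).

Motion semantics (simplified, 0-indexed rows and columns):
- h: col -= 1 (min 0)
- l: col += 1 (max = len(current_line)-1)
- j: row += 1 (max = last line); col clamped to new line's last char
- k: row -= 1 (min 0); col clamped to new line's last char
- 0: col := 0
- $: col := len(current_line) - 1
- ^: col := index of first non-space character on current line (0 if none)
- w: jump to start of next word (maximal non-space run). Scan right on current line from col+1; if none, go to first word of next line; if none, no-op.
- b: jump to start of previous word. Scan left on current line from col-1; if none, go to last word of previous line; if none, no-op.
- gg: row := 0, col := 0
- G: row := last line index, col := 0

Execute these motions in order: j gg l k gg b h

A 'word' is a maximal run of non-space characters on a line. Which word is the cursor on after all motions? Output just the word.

Answer: sun

Derivation:
After 1 (j): row=1 col=0 char='b'
After 2 (gg): row=0 col=0 char='s'
After 3 (l): row=0 col=1 char='u'
After 4 (k): row=0 col=1 char='u'
After 5 (gg): row=0 col=0 char='s'
After 6 (b): row=0 col=0 char='s'
After 7 (h): row=0 col=0 char='s'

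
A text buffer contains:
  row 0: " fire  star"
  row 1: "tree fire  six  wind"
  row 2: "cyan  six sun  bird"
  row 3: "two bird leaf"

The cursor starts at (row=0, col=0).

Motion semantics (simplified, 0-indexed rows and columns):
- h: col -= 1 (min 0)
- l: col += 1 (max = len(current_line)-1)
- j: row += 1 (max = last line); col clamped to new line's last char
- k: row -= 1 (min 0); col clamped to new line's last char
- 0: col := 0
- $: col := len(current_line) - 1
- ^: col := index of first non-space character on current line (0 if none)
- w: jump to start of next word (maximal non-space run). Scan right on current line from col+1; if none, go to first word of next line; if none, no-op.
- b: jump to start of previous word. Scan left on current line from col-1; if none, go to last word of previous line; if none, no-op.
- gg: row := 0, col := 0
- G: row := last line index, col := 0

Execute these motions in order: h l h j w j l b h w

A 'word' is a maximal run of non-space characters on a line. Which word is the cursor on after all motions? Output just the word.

After 1 (h): row=0 col=0 char='_'
After 2 (l): row=0 col=1 char='f'
After 3 (h): row=0 col=0 char='_'
After 4 (j): row=1 col=0 char='t'
After 5 (w): row=1 col=5 char='f'
After 6 (j): row=2 col=5 char='_'
After 7 (l): row=2 col=6 char='s'
After 8 (b): row=2 col=0 char='c'
After 9 (h): row=2 col=0 char='c'
After 10 (w): row=2 col=6 char='s'

Answer: six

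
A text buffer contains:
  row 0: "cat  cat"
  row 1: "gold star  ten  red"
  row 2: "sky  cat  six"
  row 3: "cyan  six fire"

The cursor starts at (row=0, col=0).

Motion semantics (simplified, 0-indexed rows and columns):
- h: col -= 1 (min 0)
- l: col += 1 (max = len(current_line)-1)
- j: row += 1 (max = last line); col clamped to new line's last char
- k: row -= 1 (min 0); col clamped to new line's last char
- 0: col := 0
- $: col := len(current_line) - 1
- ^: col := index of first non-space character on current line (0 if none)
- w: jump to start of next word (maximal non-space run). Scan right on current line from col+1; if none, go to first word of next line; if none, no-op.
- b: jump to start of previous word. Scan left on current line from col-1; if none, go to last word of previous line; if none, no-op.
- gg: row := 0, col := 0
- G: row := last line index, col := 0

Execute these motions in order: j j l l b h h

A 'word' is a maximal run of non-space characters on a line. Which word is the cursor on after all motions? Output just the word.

Answer: sky

Derivation:
After 1 (j): row=1 col=0 char='g'
After 2 (j): row=2 col=0 char='s'
After 3 (l): row=2 col=1 char='k'
After 4 (l): row=2 col=2 char='y'
After 5 (b): row=2 col=0 char='s'
After 6 (h): row=2 col=0 char='s'
After 7 (h): row=2 col=0 char='s'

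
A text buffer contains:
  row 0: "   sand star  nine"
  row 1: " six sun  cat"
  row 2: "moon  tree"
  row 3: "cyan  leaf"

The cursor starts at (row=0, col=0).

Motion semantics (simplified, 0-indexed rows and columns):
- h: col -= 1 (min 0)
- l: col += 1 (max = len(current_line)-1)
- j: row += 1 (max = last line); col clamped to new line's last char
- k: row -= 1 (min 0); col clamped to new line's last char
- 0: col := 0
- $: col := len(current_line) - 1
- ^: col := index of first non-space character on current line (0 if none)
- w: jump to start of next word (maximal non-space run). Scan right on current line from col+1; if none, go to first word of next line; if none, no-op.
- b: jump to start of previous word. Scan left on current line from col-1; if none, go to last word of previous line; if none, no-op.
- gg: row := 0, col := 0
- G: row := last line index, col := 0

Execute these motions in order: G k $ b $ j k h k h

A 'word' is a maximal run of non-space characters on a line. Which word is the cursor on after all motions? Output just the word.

Answer: sun

Derivation:
After 1 (G): row=3 col=0 char='c'
After 2 (k): row=2 col=0 char='m'
After 3 ($): row=2 col=9 char='e'
After 4 (b): row=2 col=6 char='t'
After 5 ($): row=2 col=9 char='e'
After 6 (j): row=3 col=9 char='f'
After 7 (k): row=2 col=9 char='e'
After 8 (h): row=2 col=8 char='e'
After 9 (k): row=1 col=8 char='_'
After 10 (h): row=1 col=7 char='n'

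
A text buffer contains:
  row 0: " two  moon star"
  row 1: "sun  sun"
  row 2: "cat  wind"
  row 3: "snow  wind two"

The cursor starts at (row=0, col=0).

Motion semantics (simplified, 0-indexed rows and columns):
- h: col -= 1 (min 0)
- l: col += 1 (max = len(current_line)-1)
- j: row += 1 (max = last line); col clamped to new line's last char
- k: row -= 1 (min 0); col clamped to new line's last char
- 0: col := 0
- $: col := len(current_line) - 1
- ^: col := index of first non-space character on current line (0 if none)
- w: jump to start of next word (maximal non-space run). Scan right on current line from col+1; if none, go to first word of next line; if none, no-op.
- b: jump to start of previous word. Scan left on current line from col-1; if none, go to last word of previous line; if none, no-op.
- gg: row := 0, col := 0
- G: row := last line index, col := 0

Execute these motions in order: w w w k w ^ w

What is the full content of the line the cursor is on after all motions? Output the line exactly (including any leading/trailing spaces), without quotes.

Answer: sun  sun

Derivation:
After 1 (w): row=0 col=1 char='t'
After 2 (w): row=0 col=6 char='m'
After 3 (w): row=0 col=11 char='s'
After 4 (k): row=0 col=11 char='s'
After 5 (w): row=1 col=0 char='s'
After 6 (^): row=1 col=0 char='s'
After 7 (w): row=1 col=5 char='s'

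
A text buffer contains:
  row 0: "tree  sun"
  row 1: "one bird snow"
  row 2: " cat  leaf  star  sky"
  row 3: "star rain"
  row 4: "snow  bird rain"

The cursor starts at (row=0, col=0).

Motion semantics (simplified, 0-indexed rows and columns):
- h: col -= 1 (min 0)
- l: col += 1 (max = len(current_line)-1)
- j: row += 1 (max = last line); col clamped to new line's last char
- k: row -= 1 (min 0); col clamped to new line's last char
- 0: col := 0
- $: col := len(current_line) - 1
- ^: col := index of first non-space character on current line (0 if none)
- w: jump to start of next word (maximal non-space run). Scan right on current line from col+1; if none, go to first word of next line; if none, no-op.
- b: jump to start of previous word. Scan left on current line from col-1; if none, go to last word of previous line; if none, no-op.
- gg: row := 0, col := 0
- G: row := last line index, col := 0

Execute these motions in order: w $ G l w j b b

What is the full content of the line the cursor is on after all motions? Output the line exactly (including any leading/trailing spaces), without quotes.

After 1 (w): row=0 col=6 char='s'
After 2 ($): row=0 col=8 char='n'
After 3 (G): row=4 col=0 char='s'
After 4 (l): row=4 col=1 char='n'
After 5 (w): row=4 col=6 char='b'
After 6 (j): row=4 col=6 char='b'
After 7 (b): row=4 col=0 char='s'
After 8 (b): row=3 col=5 char='r'

Answer: star rain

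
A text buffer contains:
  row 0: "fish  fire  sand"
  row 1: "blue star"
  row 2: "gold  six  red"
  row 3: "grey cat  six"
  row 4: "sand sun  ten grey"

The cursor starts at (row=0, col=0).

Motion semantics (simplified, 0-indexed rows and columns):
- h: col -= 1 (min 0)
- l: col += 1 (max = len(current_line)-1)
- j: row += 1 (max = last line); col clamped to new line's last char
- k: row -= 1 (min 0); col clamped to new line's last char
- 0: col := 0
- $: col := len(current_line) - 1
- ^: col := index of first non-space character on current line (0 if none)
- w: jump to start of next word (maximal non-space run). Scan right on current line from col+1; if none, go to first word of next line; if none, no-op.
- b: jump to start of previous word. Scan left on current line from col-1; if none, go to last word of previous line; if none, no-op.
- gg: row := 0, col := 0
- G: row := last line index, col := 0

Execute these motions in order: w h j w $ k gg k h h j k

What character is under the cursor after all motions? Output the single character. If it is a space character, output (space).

Answer: f

Derivation:
After 1 (w): row=0 col=6 char='f'
After 2 (h): row=0 col=5 char='_'
After 3 (j): row=1 col=5 char='s'
After 4 (w): row=2 col=0 char='g'
After 5 ($): row=2 col=13 char='d'
After 6 (k): row=1 col=8 char='r'
After 7 (gg): row=0 col=0 char='f'
After 8 (k): row=0 col=0 char='f'
After 9 (h): row=0 col=0 char='f'
After 10 (h): row=0 col=0 char='f'
After 11 (j): row=1 col=0 char='b'
After 12 (k): row=0 col=0 char='f'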